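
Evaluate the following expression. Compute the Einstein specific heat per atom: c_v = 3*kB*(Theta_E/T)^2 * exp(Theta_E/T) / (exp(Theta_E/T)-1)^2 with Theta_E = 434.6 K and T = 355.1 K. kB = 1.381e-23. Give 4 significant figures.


Step 1: x = Theta_E/T = 434.6/355.1 = 1.224
Step 2: x^2 = 1.498
Step 3: exp(x) = 3.4
Step 4: c_v = 3*1.381e-23*1.498*3.4/(3.4-1)^2 = 3.662e-23

3.662e-23


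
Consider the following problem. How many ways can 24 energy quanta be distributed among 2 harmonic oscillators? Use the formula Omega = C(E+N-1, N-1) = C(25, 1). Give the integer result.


Step 1: Use binomial coefficient C(25, 1)
Step 2: Numerator = 25! / 24!
Step 3: Denominator = 1!
Step 4: Omega = 25

25


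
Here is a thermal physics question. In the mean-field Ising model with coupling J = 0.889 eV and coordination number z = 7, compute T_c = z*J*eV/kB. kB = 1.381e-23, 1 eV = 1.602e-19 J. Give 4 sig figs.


Step 1: z*J = 7*0.889 = 6.223 eV
Step 2: Convert to Joules: 6.223*1.602e-19 = 9.969e-19 J
Step 3: T_c = 9.969e-19 / 1.381e-23 = 7.219e+04 K

7.219e+04


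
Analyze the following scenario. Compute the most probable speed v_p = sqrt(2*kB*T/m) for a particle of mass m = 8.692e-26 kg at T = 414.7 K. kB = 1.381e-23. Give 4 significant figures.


Step 1: Numerator = 2*kB*T = 2*1.381e-23*414.7 = 1.145e-20
Step 2: Ratio = 1.145e-20 / 8.692e-26 = 1.318e+05
Step 3: v_p = sqrt(1.318e+05) = 363 m/s

363


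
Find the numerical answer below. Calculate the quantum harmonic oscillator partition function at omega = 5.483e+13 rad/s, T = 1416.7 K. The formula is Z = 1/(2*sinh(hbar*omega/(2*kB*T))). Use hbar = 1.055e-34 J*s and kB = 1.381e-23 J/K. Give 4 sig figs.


Step 1: Compute x = hbar*omega/(kB*T) = 1.055e-34*5.483e+13/(1.381e-23*1416.7) = 0.2957
Step 2: x/2 = 0.1478
Step 3: sinh(x/2) = 0.1484
Step 4: Z = 1/(2*0.1484) = 3.37

3.37


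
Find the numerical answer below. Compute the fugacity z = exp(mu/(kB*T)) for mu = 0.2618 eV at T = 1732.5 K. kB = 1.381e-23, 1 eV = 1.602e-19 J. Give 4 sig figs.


Step 1: Convert mu to Joules: 0.2618*1.602e-19 = 4.194e-20 J
Step 2: kB*T = 1.381e-23*1732.5 = 2.393e-20 J
Step 3: mu/(kB*T) = 1.753
Step 4: z = exp(1.753) = 5.772

5.772


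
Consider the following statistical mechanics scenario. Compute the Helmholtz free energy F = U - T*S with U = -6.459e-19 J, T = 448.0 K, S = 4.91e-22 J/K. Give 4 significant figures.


Step 1: T*S = 448.0 * 4.91e-22 = 2.2e-19 J
Step 2: F = U - T*S = -6.459e-19 - 2.2e-19
Step 3: F = -8.659e-19 J

-8.659e-19


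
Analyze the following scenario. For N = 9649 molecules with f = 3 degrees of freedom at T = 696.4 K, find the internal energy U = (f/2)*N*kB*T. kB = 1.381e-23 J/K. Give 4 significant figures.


Step 1: f/2 = 3/2 = 1.5
Step 2: N*kB*T = 9649*1.381e-23*696.4 = 9.28e-17
Step 3: U = 1.5 * 9.28e-17 = 1.392e-16 J

1.392e-16


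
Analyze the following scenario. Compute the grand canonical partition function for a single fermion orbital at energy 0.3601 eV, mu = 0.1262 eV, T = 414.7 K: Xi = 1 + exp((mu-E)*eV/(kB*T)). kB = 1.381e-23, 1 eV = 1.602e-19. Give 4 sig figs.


Step 1: (mu - E) = 0.1262 - 0.3601 = -0.2339 eV
Step 2: x = (mu-E)*eV/(kB*T) = -0.2339*1.602e-19/(1.381e-23*414.7) = -6.543
Step 3: exp(x) = 0.00144
Step 4: Xi = 1 + 0.00144 = 1.001

1.001


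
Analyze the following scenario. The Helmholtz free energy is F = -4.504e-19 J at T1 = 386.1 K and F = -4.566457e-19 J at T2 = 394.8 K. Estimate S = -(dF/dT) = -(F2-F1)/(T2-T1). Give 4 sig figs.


Step 1: dF = F2 - F1 = -4.566457e-19 - (-4.504e-19) = -6.2457e-21 J
Step 2: dT = T2 - T1 = 394.8 - 386.1 = 8.7 K
Step 3: S = -dF/dT = -(-6.2457e-21)/8.7 = 7.179e-22 J/K

7.179e-22


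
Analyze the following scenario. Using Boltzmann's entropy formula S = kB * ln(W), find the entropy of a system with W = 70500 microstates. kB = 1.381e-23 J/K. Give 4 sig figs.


Step 1: ln(W) = ln(70500) = 11.16
Step 2: S = kB * ln(W) = 1.381e-23 * 11.16
Step 3: S = 1.542e-22 J/K

1.542e-22


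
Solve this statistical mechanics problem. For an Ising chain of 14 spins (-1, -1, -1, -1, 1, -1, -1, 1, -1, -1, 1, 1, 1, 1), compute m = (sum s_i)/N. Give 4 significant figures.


Step 1: Count up spins (+1): 6, down spins (-1): 8
Step 2: Total magnetization M = 6 - 8 = -2
Step 3: m = M/N = -2/14 = -0.1429

-0.1429


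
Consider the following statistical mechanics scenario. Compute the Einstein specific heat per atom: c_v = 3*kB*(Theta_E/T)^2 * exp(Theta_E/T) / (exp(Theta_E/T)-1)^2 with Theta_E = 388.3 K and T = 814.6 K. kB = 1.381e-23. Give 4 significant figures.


Step 1: x = Theta_E/T = 388.3/814.6 = 0.4767
Step 2: x^2 = 0.2272
Step 3: exp(x) = 1.611
Step 4: c_v = 3*1.381e-23*0.2272*1.611/(1.611-1)^2 = 4.065e-23

4.065e-23


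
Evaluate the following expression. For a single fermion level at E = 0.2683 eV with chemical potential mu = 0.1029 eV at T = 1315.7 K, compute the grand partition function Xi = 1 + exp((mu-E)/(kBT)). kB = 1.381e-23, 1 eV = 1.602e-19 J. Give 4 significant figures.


Step 1: (mu - E) = 0.1029 - 0.2683 = -0.1654 eV
Step 2: x = (mu-E)*eV/(kB*T) = -0.1654*1.602e-19/(1.381e-23*1315.7) = -1.458
Step 3: exp(x) = 0.2326
Step 4: Xi = 1 + 0.2326 = 1.233

1.233


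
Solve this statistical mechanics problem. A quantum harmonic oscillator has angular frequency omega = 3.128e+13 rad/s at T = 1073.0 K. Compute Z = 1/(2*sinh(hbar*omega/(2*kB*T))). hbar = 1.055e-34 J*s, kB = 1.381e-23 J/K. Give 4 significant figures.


Step 1: Compute x = hbar*omega/(kB*T) = 1.055e-34*3.128e+13/(1.381e-23*1073.0) = 0.2227
Step 2: x/2 = 0.1114
Step 3: sinh(x/2) = 0.1116
Step 4: Z = 1/(2*0.1116) = 4.481

4.481


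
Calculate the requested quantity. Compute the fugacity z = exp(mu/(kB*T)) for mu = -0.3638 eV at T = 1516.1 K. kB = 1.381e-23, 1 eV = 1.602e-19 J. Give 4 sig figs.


Step 1: Convert mu to Joules: -0.3638*1.602e-19 = -5.828e-20 J
Step 2: kB*T = 1.381e-23*1516.1 = 2.094e-20 J
Step 3: mu/(kB*T) = -2.784
Step 4: z = exp(-2.784) = 0.06182

0.06182


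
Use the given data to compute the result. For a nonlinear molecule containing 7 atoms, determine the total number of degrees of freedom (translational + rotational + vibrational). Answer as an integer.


Step 1: Translational DOF = 3
Step 2: Rotational DOF (nonlinear) = 3
Step 3: Vibrational DOF = 3*7 - 6 = 15
Step 4: Total = 3 + 3 + 15 = 21

21


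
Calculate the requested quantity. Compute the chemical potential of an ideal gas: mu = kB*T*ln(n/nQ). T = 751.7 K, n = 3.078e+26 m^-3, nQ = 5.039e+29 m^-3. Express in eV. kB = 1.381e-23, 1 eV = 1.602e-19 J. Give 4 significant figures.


Step 1: n/nQ = 3.078e+26/5.039e+29 = 0.0006108
Step 2: ln(n/nQ) = -7.401
Step 3: mu = kB*T*ln(n/nQ) = 1.038e-20*-7.401 = -7.683e-20 J
Step 4: Convert to eV: -7.683e-20/1.602e-19 = -0.4796 eV

-0.4796


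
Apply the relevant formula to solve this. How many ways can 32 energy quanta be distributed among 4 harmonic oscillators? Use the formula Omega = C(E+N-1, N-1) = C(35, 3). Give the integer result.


Step 1: Use binomial coefficient C(35, 3)
Step 2: Numerator = 35! / 32!
Step 3: Denominator = 3!
Step 4: Omega = 6545

6545


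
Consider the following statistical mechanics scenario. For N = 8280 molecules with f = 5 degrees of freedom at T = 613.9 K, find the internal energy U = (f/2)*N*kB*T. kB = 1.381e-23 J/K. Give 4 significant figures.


Step 1: f/2 = 5/2 = 2.5
Step 2: N*kB*T = 8280*1.381e-23*613.9 = 7.02e-17
Step 3: U = 2.5 * 7.02e-17 = 1.755e-16 J

1.755e-16


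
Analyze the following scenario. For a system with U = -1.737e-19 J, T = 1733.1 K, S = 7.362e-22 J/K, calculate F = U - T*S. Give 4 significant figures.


Step 1: T*S = 1733.1 * 7.362e-22 = 1.276e-18 J
Step 2: F = U - T*S = -1.737e-19 - 1.276e-18
Step 3: F = -1.45e-18 J

-1.45e-18


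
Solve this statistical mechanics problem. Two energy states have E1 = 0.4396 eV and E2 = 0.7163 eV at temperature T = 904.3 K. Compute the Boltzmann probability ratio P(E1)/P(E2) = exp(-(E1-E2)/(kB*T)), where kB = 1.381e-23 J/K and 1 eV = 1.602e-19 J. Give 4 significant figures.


Step 1: Compute energy difference dE = E1 - E2 = 0.4396 - 0.7163 = -0.2767 eV
Step 2: Convert to Joules: dE_J = -0.2767 * 1.602e-19 = -4.433e-20 J
Step 3: Compute exponent = -dE_J / (kB * T) = -(-4.433e-20) / (1.381e-23 * 904.3) = 3.549
Step 4: P(E1)/P(E2) = exp(3.549) = 34.8

34.8


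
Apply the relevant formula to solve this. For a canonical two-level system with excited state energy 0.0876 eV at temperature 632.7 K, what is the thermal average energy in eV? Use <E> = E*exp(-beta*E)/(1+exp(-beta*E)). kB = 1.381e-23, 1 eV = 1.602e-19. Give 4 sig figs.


Step 1: beta*E = 0.0876*1.602e-19/(1.381e-23*632.7) = 1.606
Step 2: exp(-beta*E) = 0.2007
Step 3: <E> = 0.0876*0.2007/(1+0.2007) = 0.01464 eV

0.01464


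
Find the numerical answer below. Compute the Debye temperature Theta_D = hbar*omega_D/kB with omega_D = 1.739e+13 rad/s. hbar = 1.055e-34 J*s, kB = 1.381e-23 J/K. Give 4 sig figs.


Step 1: hbar*omega_D = 1.055e-34 * 1.739e+13 = 1.835e-21 J
Step 2: Theta_D = 1.835e-21 / 1.381e-23
Step 3: Theta_D = 132.8 K

132.8


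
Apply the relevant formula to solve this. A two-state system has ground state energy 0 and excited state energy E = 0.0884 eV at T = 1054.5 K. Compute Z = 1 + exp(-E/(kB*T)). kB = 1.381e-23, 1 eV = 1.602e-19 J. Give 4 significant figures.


Step 1: Compute beta*E = E*eV/(kB*T) = 0.0884*1.602e-19/(1.381e-23*1054.5) = 0.9725
Step 2: exp(-beta*E) = exp(-0.9725) = 0.3781
Step 3: Z = 1 + 0.3781 = 1.378

1.378


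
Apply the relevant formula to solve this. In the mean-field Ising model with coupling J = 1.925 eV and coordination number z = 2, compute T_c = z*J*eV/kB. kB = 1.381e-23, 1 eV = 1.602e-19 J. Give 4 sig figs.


Step 1: z*J = 2*1.925 = 3.85 eV
Step 2: Convert to Joules: 3.85*1.602e-19 = 6.168e-19 J
Step 3: T_c = 6.168e-19 / 1.381e-23 = 4.466e+04 K

4.466e+04


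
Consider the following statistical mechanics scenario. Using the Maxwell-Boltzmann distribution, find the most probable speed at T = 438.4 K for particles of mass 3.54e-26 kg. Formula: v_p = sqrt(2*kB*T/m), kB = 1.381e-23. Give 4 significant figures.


Step 1: Numerator = 2*kB*T = 2*1.381e-23*438.4 = 1.211e-20
Step 2: Ratio = 1.211e-20 / 3.54e-26 = 3.421e+05
Step 3: v_p = sqrt(3.421e+05) = 584.9 m/s

584.9


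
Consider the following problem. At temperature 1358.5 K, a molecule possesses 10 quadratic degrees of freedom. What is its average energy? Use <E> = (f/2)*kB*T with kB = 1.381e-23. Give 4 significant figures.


Step 1: f/2 = 10/2 = 5
Step 2: kB*T = 1.381e-23 * 1358.5 = 1.876e-20
Step 3: <E> = 5 * 1.876e-20 = 9.38e-20 J

9.38e-20


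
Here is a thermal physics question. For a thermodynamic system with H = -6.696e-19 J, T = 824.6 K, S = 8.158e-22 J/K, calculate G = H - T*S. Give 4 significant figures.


Step 1: T*S = 824.6 * 8.158e-22 = 6.727e-19 J
Step 2: G = H - T*S = -6.696e-19 - 6.727e-19
Step 3: G = -1.342e-18 J

-1.342e-18


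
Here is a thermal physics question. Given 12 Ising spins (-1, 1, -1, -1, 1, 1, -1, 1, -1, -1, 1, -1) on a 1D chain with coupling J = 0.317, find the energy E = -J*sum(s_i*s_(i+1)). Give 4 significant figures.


Step 1: Nearest-neighbor products: -1, -1, 1, -1, 1, -1, -1, -1, 1, -1, -1
Step 2: Sum of products = -5
Step 3: E = -0.317 * -5 = 1.585

1.585


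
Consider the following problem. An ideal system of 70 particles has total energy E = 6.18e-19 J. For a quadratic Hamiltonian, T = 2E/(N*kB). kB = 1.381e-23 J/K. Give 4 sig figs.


Step 1: Numerator = 2*E = 2*6.18e-19 = 1.236e-18 J
Step 2: Denominator = N*kB = 70*1.381e-23 = 9.667e-22
Step 3: T = 1.236e-18 / 9.667e-22 = 1279 K

1279


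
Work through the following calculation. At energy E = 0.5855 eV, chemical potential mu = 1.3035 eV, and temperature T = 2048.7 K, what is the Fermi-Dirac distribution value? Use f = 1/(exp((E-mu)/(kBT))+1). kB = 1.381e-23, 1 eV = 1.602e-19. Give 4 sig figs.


Step 1: (E - mu) = 0.5855 - 1.3035 = -0.718 eV
Step 2: Convert: (E-mu)*eV = -1.15e-19 J
Step 3: x = (E-mu)*eV/(kB*T) = -4.066
Step 4: f = 1/(exp(-4.066)+1) = 0.9831

0.9831


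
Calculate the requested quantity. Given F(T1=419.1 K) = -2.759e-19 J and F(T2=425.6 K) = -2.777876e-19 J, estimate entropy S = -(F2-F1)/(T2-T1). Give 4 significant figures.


Step 1: dF = F2 - F1 = -2.777876e-19 - (-2.759e-19) = -1.8876e-21 J
Step 2: dT = T2 - T1 = 425.6 - 419.1 = 6.5 K
Step 3: S = -dF/dT = -(-1.8876e-21)/6.5 = 2.904e-22 J/K

2.904e-22


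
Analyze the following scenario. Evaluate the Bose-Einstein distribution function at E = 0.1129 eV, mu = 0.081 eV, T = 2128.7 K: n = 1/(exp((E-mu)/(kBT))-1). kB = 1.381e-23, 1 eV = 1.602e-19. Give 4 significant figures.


Step 1: (E - mu) = 0.0319 eV
Step 2: x = (E-mu)*eV/(kB*T) = 0.0319*1.602e-19/(1.381e-23*2128.7) = 0.1738
Step 3: exp(x) = 1.19
Step 4: n = 1/(exp(x)-1) = 5.267

5.267


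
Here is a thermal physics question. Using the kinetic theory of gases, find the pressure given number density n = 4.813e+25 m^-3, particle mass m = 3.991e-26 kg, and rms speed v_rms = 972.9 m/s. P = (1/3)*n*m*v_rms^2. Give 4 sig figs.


Step 1: v_rms^2 = 972.9^2 = 9.465e+05
Step 2: n*m = 4.813e+25*3.991e-26 = 1.921
Step 3: P = (1/3)*1.921*9.465e+05 = 6.061e+05 Pa

6.061e+05


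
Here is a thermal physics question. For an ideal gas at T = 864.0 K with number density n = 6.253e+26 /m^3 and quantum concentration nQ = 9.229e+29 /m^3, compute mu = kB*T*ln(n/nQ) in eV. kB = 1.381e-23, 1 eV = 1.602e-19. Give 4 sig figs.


Step 1: n/nQ = 6.253e+26/9.229e+29 = 0.0006775
Step 2: ln(n/nQ) = -7.297
Step 3: mu = kB*T*ln(n/nQ) = 1.193e-20*-7.297 = -8.707e-20 J
Step 4: Convert to eV: -8.707e-20/1.602e-19 = -0.5435 eV

-0.5435


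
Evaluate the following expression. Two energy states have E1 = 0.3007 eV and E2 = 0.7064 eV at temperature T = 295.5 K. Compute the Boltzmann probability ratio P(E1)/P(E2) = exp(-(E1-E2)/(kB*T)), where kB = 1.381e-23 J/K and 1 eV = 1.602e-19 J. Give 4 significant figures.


Step 1: Compute energy difference dE = E1 - E2 = 0.3007 - 0.7064 = -0.4057 eV
Step 2: Convert to Joules: dE_J = -0.4057 * 1.602e-19 = -6.499e-20 J
Step 3: Compute exponent = -dE_J / (kB * T) = -(-6.499e-20) / (1.381e-23 * 295.5) = 15.93
Step 4: P(E1)/P(E2) = exp(15.93) = 8.255e+06

8.255e+06


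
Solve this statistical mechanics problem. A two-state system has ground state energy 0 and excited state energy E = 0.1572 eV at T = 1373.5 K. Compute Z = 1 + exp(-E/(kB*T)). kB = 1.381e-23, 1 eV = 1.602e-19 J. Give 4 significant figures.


Step 1: Compute beta*E = E*eV/(kB*T) = 0.1572*1.602e-19/(1.381e-23*1373.5) = 1.328
Step 2: exp(-beta*E) = exp(-1.328) = 0.2651
Step 3: Z = 1 + 0.2651 = 1.265

1.265


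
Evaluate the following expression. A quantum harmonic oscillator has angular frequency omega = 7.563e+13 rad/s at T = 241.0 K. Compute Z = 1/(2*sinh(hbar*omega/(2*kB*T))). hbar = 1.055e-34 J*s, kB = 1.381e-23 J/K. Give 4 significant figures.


Step 1: Compute x = hbar*omega/(kB*T) = 1.055e-34*7.563e+13/(1.381e-23*241.0) = 2.397
Step 2: x/2 = 1.199
Step 3: sinh(x/2) = 1.507
Step 4: Z = 1/(2*1.507) = 0.3318

0.3318


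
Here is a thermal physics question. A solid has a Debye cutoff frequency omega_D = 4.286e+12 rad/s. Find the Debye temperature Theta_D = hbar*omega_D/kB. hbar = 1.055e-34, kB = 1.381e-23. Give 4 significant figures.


Step 1: hbar*omega_D = 1.055e-34 * 4.286e+12 = 4.522e-22 J
Step 2: Theta_D = 4.522e-22 / 1.381e-23
Step 3: Theta_D = 32.74 K

32.74


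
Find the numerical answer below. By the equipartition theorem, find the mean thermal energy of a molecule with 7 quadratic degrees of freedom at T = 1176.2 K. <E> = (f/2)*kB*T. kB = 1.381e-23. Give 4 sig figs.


Step 1: f/2 = 7/2 = 3.5
Step 2: kB*T = 1.381e-23 * 1176.2 = 1.624e-20
Step 3: <E> = 3.5 * 1.624e-20 = 5.685e-20 J

5.685e-20


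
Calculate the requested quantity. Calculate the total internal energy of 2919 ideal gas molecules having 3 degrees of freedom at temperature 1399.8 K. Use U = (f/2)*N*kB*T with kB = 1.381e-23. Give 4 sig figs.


Step 1: f/2 = 3/2 = 1.5
Step 2: N*kB*T = 2919*1.381e-23*1399.8 = 5.643e-17
Step 3: U = 1.5 * 5.643e-17 = 8.464e-17 J

8.464e-17


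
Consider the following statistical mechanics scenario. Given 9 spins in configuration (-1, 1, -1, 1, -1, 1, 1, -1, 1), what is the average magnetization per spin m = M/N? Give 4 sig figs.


Step 1: Count up spins (+1): 5, down spins (-1): 4
Step 2: Total magnetization M = 5 - 4 = 1
Step 3: m = M/N = 1/9 = 0.1111

0.1111


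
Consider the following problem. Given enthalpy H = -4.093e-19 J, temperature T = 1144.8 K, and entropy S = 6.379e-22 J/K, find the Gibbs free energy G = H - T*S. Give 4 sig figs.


Step 1: T*S = 1144.8 * 6.379e-22 = 7.303e-19 J
Step 2: G = H - T*S = -4.093e-19 - 7.303e-19
Step 3: G = -1.14e-18 J

-1.14e-18


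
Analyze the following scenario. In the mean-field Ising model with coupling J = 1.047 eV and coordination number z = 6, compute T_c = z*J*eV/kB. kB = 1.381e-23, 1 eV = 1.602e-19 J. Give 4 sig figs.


Step 1: z*J = 6*1.047 = 6.282 eV
Step 2: Convert to Joules: 6.282*1.602e-19 = 1.006e-18 J
Step 3: T_c = 1.006e-18 / 1.381e-23 = 7.287e+04 K

7.287e+04


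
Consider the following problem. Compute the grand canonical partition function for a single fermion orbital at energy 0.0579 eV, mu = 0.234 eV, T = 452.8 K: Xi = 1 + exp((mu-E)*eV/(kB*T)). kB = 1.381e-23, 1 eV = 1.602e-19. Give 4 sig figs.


Step 1: (mu - E) = 0.234 - 0.0579 = 0.1761 eV
Step 2: x = (mu-E)*eV/(kB*T) = 0.1761*1.602e-19/(1.381e-23*452.8) = 4.512
Step 3: exp(x) = 91.06
Step 4: Xi = 1 + 91.06 = 92.06

92.06


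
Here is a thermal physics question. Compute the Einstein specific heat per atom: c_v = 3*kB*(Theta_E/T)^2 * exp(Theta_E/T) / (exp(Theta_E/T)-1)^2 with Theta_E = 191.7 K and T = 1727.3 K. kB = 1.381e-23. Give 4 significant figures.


Step 1: x = Theta_E/T = 191.7/1727.3 = 0.111
Step 2: x^2 = 0.01232
Step 3: exp(x) = 1.117
Step 4: c_v = 3*1.381e-23*0.01232*1.117/(1.117-1)^2 = 4.139e-23

4.139e-23


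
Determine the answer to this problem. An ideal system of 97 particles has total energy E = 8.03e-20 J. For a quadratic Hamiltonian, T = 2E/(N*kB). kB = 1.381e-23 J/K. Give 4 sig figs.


Step 1: Numerator = 2*E = 2*8.03e-20 = 1.606e-19 J
Step 2: Denominator = N*kB = 97*1.381e-23 = 1.34e-21
Step 3: T = 1.606e-19 / 1.34e-21 = 119.9 K

119.9


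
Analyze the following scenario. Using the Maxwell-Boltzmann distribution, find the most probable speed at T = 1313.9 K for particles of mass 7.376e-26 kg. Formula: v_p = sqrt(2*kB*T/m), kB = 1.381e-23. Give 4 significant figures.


Step 1: Numerator = 2*kB*T = 2*1.381e-23*1313.9 = 3.629e-20
Step 2: Ratio = 3.629e-20 / 7.376e-26 = 4.92e+05
Step 3: v_p = sqrt(4.92e+05) = 701.4 m/s

701.4


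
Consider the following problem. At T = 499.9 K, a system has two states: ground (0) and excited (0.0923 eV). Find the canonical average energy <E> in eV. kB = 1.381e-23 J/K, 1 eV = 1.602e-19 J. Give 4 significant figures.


Step 1: beta*E = 0.0923*1.602e-19/(1.381e-23*499.9) = 2.142
Step 2: exp(-beta*E) = 0.1174
Step 3: <E> = 0.0923*0.1174/(1+0.1174) = 0.0097 eV

0.0097


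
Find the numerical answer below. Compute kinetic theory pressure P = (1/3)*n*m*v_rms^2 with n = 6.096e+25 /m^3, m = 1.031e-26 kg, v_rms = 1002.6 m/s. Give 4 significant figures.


Step 1: v_rms^2 = 1002.6^2 = 1.005e+06
Step 2: n*m = 6.096e+25*1.031e-26 = 0.6285
Step 3: P = (1/3)*0.6285*1.005e+06 = 2.106e+05 Pa

2.106e+05


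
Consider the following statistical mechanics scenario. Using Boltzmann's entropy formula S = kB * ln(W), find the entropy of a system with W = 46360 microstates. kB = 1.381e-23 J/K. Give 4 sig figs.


Step 1: ln(W) = ln(46360) = 10.74
Step 2: S = kB * ln(W) = 1.381e-23 * 10.74
Step 3: S = 1.484e-22 J/K

1.484e-22


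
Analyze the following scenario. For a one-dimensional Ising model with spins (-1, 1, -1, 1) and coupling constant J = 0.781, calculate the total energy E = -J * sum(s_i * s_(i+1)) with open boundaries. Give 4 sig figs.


Step 1: Nearest-neighbor products: -1, -1, -1
Step 2: Sum of products = -3
Step 3: E = -0.781 * -3 = 2.343

2.343


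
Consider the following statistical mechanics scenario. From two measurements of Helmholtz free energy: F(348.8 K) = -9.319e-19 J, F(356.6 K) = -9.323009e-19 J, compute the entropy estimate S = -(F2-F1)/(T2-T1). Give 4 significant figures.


Step 1: dF = F2 - F1 = -9.323009e-19 - (-9.319e-19) = -4.009e-22 J
Step 2: dT = T2 - T1 = 356.6 - 348.8 = 7.8 K
Step 3: S = -dF/dT = -(-4.009e-22)/7.8 = 5.14e-23 J/K

5.14e-23


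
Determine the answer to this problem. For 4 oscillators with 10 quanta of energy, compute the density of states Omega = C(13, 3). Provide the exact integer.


Step 1: Use binomial coefficient C(13, 3)
Step 2: Numerator = 13! / 10!
Step 3: Denominator = 3!
Step 4: Omega = 286

286


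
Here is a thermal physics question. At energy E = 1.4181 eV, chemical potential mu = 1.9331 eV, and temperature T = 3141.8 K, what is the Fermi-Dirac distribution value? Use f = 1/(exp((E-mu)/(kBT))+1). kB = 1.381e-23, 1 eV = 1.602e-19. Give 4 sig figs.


Step 1: (E - mu) = 1.4181 - 1.9331 = -0.515 eV
Step 2: Convert: (E-mu)*eV = -8.25e-20 J
Step 3: x = (E-mu)*eV/(kB*T) = -1.902
Step 4: f = 1/(exp(-1.902)+1) = 0.8701

0.8701


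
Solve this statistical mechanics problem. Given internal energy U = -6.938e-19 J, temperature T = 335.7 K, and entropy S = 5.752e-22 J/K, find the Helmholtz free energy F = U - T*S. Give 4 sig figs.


Step 1: T*S = 335.7 * 5.752e-22 = 1.931e-19 J
Step 2: F = U - T*S = -6.938e-19 - 1.931e-19
Step 3: F = -8.869e-19 J

-8.869e-19


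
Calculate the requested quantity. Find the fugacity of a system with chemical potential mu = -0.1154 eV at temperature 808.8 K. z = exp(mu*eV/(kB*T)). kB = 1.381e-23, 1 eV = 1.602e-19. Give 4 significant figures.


Step 1: Convert mu to Joules: -0.1154*1.602e-19 = -1.849e-20 J
Step 2: kB*T = 1.381e-23*808.8 = 1.117e-20 J
Step 3: mu/(kB*T) = -1.655
Step 4: z = exp(-1.655) = 0.1911

0.1911


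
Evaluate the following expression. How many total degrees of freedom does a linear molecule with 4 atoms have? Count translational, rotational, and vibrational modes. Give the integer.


Step 1: Translational DOF = 3
Step 2: Rotational DOF (linear) = 2
Step 3: Vibrational DOF = 3*4 - 5 = 7
Step 4: Total = 3 + 2 + 7 = 12

12


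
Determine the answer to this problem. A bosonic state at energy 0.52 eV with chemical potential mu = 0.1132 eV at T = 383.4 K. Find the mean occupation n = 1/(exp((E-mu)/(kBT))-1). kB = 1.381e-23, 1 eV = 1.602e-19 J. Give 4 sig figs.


Step 1: (E - mu) = 0.4068 eV
Step 2: x = (E-mu)*eV/(kB*T) = 0.4068*1.602e-19/(1.381e-23*383.4) = 12.31
Step 3: exp(x) = 2.215e+05
Step 4: n = 1/(exp(x)-1) = 4.514e-06

4.514e-06


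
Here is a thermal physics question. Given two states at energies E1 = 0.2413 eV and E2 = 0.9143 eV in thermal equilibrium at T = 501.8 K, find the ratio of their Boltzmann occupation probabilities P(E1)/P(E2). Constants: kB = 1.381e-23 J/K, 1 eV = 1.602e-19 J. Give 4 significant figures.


Step 1: Compute energy difference dE = E1 - E2 = 0.2413 - 0.9143 = -0.673 eV
Step 2: Convert to Joules: dE_J = -0.673 * 1.602e-19 = -1.078e-19 J
Step 3: Compute exponent = -dE_J / (kB * T) = -(-1.078e-19) / (1.381e-23 * 501.8) = 15.56
Step 4: P(E1)/P(E2) = exp(15.56) = 5.711e+06

5.711e+06


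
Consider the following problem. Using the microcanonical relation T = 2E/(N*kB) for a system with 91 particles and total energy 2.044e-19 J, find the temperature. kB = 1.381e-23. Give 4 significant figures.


Step 1: Numerator = 2*E = 2*2.044e-19 = 4.088e-19 J
Step 2: Denominator = N*kB = 91*1.381e-23 = 1.257e-21
Step 3: T = 4.088e-19 / 1.257e-21 = 325.3 K

325.3


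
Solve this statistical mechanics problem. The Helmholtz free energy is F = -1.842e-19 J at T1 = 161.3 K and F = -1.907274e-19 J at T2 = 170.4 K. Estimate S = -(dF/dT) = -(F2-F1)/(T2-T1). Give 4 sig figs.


Step 1: dF = F2 - F1 = -1.907274e-19 - (-1.842e-19) = -6.5274e-21 J
Step 2: dT = T2 - T1 = 170.4 - 161.3 = 9.1 K
Step 3: S = -dF/dT = -(-6.5274e-21)/9.1 = 7.173e-22 J/K

7.173e-22


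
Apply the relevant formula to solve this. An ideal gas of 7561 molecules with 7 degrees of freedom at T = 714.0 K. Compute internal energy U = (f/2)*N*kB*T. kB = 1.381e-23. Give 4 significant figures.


Step 1: f/2 = 7/2 = 3.5
Step 2: N*kB*T = 7561*1.381e-23*714.0 = 7.455e-17
Step 3: U = 3.5 * 7.455e-17 = 2.609e-16 J

2.609e-16


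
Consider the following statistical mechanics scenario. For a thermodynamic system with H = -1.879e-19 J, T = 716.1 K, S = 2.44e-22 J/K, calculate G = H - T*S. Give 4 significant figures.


Step 1: T*S = 716.1 * 2.44e-22 = 1.747e-19 J
Step 2: G = H - T*S = -1.879e-19 - 1.747e-19
Step 3: G = -3.626e-19 J

-3.626e-19


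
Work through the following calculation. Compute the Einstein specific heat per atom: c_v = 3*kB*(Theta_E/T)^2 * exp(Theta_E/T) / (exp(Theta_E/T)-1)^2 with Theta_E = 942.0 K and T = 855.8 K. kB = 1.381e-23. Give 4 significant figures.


Step 1: x = Theta_E/T = 942.0/855.8 = 1.101
Step 2: x^2 = 1.212
Step 3: exp(x) = 3.006
Step 4: c_v = 3*1.381e-23*1.212*3.006/(3.006-1)^2 = 3.749e-23

3.749e-23


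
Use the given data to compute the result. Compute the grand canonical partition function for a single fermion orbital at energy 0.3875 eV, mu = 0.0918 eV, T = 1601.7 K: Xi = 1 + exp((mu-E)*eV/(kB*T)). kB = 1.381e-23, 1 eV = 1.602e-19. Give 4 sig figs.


Step 1: (mu - E) = 0.0918 - 0.3875 = -0.2957 eV
Step 2: x = (mu-E)*eV/(kB*T) = -0.2957*1.602e-19/(1.381e-23*1601.7) = -2.142
Step 3: exp(x) = 0.1175
Step 4: Xi = 1 + 0.1175 = 1.117

1.117


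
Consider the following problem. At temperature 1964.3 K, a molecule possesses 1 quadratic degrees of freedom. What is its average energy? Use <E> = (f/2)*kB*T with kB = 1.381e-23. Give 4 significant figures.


Step 1: f/2 = 1/2 = 0.5
Step 2: kB*T = 1.381e-23 * 1964.3 = 2.713e-20
Step 3: <E> = 0.5 * 2.713e-20 = 1.356e-20 J

1.356e-20


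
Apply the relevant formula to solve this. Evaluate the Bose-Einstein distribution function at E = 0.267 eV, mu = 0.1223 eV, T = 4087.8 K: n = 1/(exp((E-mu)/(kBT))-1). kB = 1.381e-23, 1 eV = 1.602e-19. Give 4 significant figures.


Step 1: (E - mu) = 0.1447 eV
Step 2: x = (E-mu)*eV/(kB*T) = 0.1447*1.602e-19/(1.381e-23*4087.8) = 0.4106
Step 3: exp(x) = 1.508
Step 4: n = 1/(exp(x)-1) = 1.969

1.969


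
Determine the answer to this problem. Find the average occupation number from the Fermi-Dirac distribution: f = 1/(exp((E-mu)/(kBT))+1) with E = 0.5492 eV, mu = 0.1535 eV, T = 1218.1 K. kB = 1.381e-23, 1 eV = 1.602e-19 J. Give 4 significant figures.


Step 1: (E - mu) = 0.5492 - 0.1535 = 0.3957 eV
Step 2: Convert: (E-mu)*eV = 6.339e-20 J
Step 3: x = (E-mu)*eV/(kB*T) = 3.768
Step 4: f = 1/(exp(3.768)+1) = 0.02257

0.02257


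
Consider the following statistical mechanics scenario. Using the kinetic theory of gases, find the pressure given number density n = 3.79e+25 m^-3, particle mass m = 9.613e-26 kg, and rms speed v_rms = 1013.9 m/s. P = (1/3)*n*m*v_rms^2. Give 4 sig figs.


Step 1: v_rms^2 = 1013.9^2 = 1.028e+06
Step 2: n*m = 3.79e+25*9.613e-26 = 3.643
Step 3: P = (1/3)*3.643*1.028e+06 = 1.248e+06 Pa

1.248e+06


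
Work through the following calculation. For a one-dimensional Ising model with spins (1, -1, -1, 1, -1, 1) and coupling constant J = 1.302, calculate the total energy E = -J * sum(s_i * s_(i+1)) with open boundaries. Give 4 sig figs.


Step 1: Nearest-neighbor products: -1, 1, -1, -1, -1
Step 2: Sum of products = -3
Step 3: E = -1.302 * -3 = 3.906

3.906


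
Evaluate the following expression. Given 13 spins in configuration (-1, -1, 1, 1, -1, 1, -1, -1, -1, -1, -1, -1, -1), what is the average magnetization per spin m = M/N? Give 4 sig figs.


Step 1: Count up spins (+1): 3, down spins (-1): 10
Step 2: Total magnetization M = 3 - 10 = -7
Step 3: m = M/N = -7/13 = -0.5385

-0.5385


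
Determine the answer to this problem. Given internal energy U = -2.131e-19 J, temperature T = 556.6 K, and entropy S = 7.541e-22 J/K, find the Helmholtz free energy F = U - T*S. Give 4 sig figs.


Step 1: T*S = 556.6 * 7.541e-22 = 4.197e-19 J
Step 2: F = U - T*S = -2.131e-19 - 4.197e-19
Step 3: F = -6.328e-19 J

-6.328e-19


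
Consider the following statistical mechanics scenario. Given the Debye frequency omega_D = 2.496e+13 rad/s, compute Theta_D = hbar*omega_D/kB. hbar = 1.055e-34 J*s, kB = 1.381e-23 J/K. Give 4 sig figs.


Step 1: hbar*omega_D = 1.055e-34 * 2.496e+13 = 2.633e-21 J
Step 2: Theta_D = 2.633e-21 / 1.381e-23
Step 3: Theta_D = 190.7 K

190.7


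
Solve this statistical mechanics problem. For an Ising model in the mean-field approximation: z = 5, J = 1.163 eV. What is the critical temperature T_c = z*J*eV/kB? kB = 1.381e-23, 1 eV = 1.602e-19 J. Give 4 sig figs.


Step 1: z*J = 5*1.163 = 5.815 eV
Step 2: Convert to Joules: 5.815*1.602e-19 = 9.316e-19 J
Step 3: T_c = 9.316e-19 / 1.381e-23 = 6.746e+04 K

6.746e+04


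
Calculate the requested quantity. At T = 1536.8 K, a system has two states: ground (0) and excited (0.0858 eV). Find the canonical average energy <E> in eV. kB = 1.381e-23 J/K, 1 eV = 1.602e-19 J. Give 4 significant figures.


Step 1: beta*E = 0.0858*1.602e-19/(1.381e-23*1536.8) = 0.6476
Step 2: exp(-beta*E) = 0.5233
Step 3: <E> = 0.0858*0.5233/(1+0.5233) = 0.02947 eV

0.02947


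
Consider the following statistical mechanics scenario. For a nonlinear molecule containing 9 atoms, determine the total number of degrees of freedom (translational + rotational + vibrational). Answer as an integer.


Step 1: Translational DOF = 3
Step 2: Rotational DOF (nonlinear) = 3
Step 3: Vibrational DOF = 3*9 - 6 = 21
Step 4: Total = 3 + 3 + 21 = 27

27


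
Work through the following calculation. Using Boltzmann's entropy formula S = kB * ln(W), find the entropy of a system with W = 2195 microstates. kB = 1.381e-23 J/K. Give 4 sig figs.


Step 1: ln(W) = ln(2195) = 7.694
Step 2: S = kB * ln(W) = 1.381e-23 * 7.694
Step 3: S = 1.063e-22 J/K

1.063e-22


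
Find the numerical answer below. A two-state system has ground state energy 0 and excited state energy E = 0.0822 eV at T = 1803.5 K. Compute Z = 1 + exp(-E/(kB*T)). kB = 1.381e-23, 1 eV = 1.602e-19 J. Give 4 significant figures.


Step 1: Compute beta*E = E*eV/(kB*T) = 0.0822*1.602e-19/(1.381e-23*1803.5) = 0.5287
Step 2: exp(-beta*E) = exp(-0.5287) = 0.5894
Step 3: Z = 1 + 0.5894 = 1.589

1.589


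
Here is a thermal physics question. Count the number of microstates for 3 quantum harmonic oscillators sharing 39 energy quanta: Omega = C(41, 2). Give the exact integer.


Step 1: Use binomial coefficient C(41, 2)
Step 2: Numerator = 41! / 39!
Step 3: Denominator = 2!
Step 4: Omega = 820

820


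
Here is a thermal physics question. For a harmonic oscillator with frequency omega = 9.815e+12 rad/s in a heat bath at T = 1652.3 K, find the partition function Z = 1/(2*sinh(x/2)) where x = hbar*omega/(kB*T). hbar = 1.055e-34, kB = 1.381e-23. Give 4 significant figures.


Step 1: Compute x = hbar*omega/(kB*T) = 1.055e-34*9.815e+12/(1.381e-23*1652.3) = 0.04538
Step 2: x/2 = 0.02269
Step 3: sinh(x/2) = 0.02269
Step 4: Z = 1/(2*0.02269) = 22.03

22.03


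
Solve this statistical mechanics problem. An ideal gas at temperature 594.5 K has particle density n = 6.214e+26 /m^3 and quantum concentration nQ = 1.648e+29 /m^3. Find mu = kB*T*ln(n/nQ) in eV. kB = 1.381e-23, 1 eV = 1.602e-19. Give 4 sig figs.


Step 1: n/nQ = 6.214e+26/1.648e+29 = 0.003771
Step 2: ln(n/nQ) = -5.581
Step 3: mu = kB*T*ln(n/nQ) = 8.21e-21*-5.581 = -4.582e-20 J
Step 4: Convert to eV: -4.582e-20/1.602e-19 = -0.286 eV

-0.286


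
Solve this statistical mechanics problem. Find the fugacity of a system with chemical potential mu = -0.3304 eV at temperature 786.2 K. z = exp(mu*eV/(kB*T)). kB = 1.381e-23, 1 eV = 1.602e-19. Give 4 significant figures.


Step 1: Convert mu to Joules: -0.3304*1.602e-19 = -5.293e-20 J
Step 2: kB*T = 1.381e-23*786.2 = 1.086e-20 J
Step 3: mu/(kB*T) = -4.875
Step 4: z = exp(-4.875) = 0.007635

0.007635


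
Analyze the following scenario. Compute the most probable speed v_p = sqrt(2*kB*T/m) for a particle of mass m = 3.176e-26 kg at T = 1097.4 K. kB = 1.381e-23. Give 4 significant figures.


Step 1: Numerator = 2*kB*T = 2*1.381e-23*1097.4 = 3.031e-20
Step 2: Ratio = 3.031e-20 / 3.176e-26 = 9.544e+05
Step 3: v_p = sqrt(9.544e+05) = 976.9 m/s

976.9


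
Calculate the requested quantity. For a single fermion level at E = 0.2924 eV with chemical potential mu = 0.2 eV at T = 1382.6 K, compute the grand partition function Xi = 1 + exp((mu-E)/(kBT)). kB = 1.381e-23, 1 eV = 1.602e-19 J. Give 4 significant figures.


Step 1: (mu - E) = 0.2 - 0.2924 = -0.0924 eV
Step 2: x = (mu-E)*eV/(kB*T) = -0.0924*1.602e-19/(1.381e-23*1382.6) = -0.7753
Step 3: exp(x) = 0.4606
Step 4: Xi = 1 + 0.4606 = 1.461

1.461


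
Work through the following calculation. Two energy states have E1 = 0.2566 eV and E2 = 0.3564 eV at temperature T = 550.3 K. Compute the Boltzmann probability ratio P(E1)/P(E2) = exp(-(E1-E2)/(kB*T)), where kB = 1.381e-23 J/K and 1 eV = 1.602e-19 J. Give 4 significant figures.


Step 1: Compute energy difference dE = E1 - E2 = 0.2566 - 0.3564 = -0.0998 eV
Step 2: Convert to Joules: dE_J = -0.0998 * 1.602e-19 = -1.599e-20 J
Step 3: Compute exponent = -dE_J / (kB * T) = -(-1.599e-20) / (1.381e-23 * 550.3) = 2.104
Step 4: P(E1)/P(E2) = exp(2.104) = 8.197

8.197


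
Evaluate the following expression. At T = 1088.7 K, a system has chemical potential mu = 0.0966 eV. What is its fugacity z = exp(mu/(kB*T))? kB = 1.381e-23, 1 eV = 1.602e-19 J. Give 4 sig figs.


Step 1: Convert mu to Joules: 0.0966*1.602e-19 = 1.548e-20 J
Step 2: kB*T = 1.381e-23*1088.7 = 1.503e-20 J
Step 3: mu/(kB*T) = 1.029
Step 4: z = exp(1.029) = 2.799

2.799


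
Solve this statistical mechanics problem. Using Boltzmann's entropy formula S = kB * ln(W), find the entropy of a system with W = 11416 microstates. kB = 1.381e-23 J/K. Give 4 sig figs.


Step 1: ln(W) = ln(11416) = 9.343
Step 2: S = kB * ln(W) = 1.381e-23 * 9.343
Step 3: S = 1.29e-22 J/K

1.29e-22


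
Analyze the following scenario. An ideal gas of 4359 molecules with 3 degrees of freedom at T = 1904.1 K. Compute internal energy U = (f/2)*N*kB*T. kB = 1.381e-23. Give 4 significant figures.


Step 1: f/2 = 3/2 = 1.5
Step 2: N*kB*T = 4359*1.381e-23*1904.1 = 1.146e-16
Step 3: U = 1.5 * 1.146e-16 = 1.719e-16 J

1.719e-16


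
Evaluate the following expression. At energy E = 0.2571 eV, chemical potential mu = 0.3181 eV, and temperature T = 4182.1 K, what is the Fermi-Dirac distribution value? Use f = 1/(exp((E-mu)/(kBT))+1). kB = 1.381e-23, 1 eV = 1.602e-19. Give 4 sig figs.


Step 1: (E - mu) = 0.2571 - 0.3181 = -0.061 eV
Step 2: Convert: (E-mu)*eV = -9.772e-21 J
Step 3: x = (E-mu)*eV/(kB*T) = -0.1692
Step 4: f = 1/(exp(-0.1692)+1) = 0.5422

0.5422


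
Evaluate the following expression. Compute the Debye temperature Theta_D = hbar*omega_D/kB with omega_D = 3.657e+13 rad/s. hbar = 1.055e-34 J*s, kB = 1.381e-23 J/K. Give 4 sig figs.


Step 1: hbar*omega_D = 1.055e-34 * 3.657e+13 = 3.858e-21 J
Step 2: Theta_D = 3.858e-21 / 1.381e-23
Step 3: Theta_D = 279.4 K

279.4


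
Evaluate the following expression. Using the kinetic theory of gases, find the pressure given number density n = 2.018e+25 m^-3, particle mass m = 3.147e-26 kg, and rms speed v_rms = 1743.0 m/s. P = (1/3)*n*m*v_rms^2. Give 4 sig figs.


Step 1: v_rms^2 = 1743.0^2 = 3.038e+06
Step 2: n*m = 2.018e+25*3.147e-26 = 0.6351
Step 3: P = (1/3)*0.6351*3.038e+06 = 6.431e+05 Pa

6.431e+05


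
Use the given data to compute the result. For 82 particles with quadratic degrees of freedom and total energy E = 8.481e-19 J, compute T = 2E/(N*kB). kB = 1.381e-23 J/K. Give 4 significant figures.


Step 1: Numerator = 2*E = 2*8.481e-19 = 1.696e-18 J
Step 2: Denominator = N*kB = 82*1.381e-23 = 1.132e-21
Step 3: T = 1.696e-18 / 1.132e-21 = 1498 K

1498


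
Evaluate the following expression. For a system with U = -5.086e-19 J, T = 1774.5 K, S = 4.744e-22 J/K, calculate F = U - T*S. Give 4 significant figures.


Step 1: T*S = 1774.5 * 4.744e-22 = 8.418e-19 J
Step 2: F = U - T*S = -5.086e-19 - 8.418e-19
Step 3: F = -1.35e-18 J

-1.35e-18


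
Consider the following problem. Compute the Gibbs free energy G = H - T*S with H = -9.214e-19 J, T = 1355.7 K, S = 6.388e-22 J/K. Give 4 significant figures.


Step 1: T*S = 1355.7 * 6.388e-22 = 8.66e-19 J
Step 2: G = H - T*S = -9.214e-19 - 8.66e-19
Step 3: G = -1.787e-18 J

-1.787e-18


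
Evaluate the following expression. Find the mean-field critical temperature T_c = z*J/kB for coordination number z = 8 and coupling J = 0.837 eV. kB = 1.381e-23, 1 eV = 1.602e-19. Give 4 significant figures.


Step 1: z*J = 8*0.837 = 6.696 eV
Step 2: Convert to Joules: 6.696*1.602e-19 = 1.073e-18 J
Step 3: T_c = 1.073e-18 / 1.381e-23 = 7.768e+04 K

7.768e+04


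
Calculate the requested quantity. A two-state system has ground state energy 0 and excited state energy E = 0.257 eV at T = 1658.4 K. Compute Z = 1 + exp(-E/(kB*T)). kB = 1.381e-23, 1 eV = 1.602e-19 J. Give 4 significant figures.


Step 1: Compute beta*E = E*eV/(kB*T) = 0.257*1.602e-19/(1.381e-23*1658.4) = 1.798
Step 2: exp(-beta*E) = exp(-1.798) = 0.1657
Step 3: Z = 1 + 0.1657 = 1.166

1.166


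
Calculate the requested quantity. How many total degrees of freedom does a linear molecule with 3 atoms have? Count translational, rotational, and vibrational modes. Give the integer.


Step 1: Translational DOF = 3
Step 2: Rotational DOF (linear) = 2
Step 3: Vibrational DOF = 3*3 - 5 = 4
Step 4: Total = 3 + 2 + 4 = 9

9


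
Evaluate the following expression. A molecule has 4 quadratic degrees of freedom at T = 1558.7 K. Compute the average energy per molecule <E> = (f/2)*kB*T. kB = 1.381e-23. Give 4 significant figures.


Step 1: f/2 = 4/2 = 2
Step 2: kB*T = 1.381e-23 * 1558.7 = 2.153e-20
Step 3: <E> = 2 * 2.153e-20 = 4.305e-20 J

4.305e-20


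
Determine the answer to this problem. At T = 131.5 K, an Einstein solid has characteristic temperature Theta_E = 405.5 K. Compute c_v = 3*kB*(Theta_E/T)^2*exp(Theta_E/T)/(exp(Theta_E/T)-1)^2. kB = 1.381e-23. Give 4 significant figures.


Step 1: x = Theta_E/T = 405.5/131.5 = 3.084
Step 2: x^2 = 9.509
Step 3: exp(x) = 21.84
Step 4: c_v = 3*1.381e-23*9.509*21.84/(21.84-1)^2 = 1.981e-23

1.981e-23


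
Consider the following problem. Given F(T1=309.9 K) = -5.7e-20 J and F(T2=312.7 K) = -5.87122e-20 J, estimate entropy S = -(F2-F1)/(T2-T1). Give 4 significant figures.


Step 1: dF = F2 - F1 = -5.87122e-20 - (-5.7e-20) = -1.7122e-21 J
Step 2: dT = T2 - T1 = 312.7 - 309.9 = 2.8 K
Step 3: S = -dF/dT = -(-1.7122e-21)/2.8 = 6.115e-22 J/K

6.115e-22


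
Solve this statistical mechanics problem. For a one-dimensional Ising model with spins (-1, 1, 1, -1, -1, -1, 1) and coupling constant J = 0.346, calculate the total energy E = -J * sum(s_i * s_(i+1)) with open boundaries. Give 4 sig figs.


Step 1: Nearest-neighbor products: -1, 1, -1, 1, 1, -1
Step 2: Sum of products = 0
Step 3: E = -0.346 * 0 = 0

0


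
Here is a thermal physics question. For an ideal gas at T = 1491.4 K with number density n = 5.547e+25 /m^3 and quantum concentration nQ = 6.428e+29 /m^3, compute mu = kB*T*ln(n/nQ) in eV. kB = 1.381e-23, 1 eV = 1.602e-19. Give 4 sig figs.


Step 1: n/nQ = 5.547e+25/6.428e+29 = 8.629e-05
Step 2: ln(n/nQ) = -9.358
Step 3: mu = kB*T*ln(n/nQ) = 2.06e-20*-9.358 = -1.927e-19 J
Step 4: Convert to eV: -1.927e-19/1.602e-19 = -1.203 eV

-1.203


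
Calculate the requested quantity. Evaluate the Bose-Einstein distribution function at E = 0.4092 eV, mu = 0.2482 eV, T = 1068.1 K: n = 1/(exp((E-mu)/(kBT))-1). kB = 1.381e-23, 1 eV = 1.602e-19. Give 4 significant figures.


Step 1: (E - mu) = 0.161 eV
Step 2: x = (E-mu)*eV/(kB*T) = 0.161*1.602e-19/(1.381e-23*1068.1) = 1.749
Step 3: exp(x) = 5.746
Step 4: n = 1/(exp(x)-1) = 0.2107

0.2107
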